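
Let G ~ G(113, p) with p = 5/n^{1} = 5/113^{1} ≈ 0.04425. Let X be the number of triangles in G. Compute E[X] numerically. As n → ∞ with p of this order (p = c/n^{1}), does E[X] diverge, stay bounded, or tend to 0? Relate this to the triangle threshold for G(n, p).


Number of potential triangles: C(113, 3) = 234136.
Each occurs with probability p³ ≈ (0.04425)³ ≈ 8.663127e-05.
By linearity: E[X] = C(113, 3)·p³ ≈ 234136 · 8.663127e-05 ≈ 20.2835.
Here α = 1, so p = 5/n is exactly at the triangle threshold p ~ 1/n. Asymptotically E[X] → c³/6 = 5³/6 = 125/6 ≈ 20.8333, a bounded constant. In this regime the triangle count is asymptotically Poisson(c³/6).

E[X] ≈ 20.2835; in regime p = Θ(1/n^{1}) E[X] stays bounded (at the triangle threshold p ~ 1/n).


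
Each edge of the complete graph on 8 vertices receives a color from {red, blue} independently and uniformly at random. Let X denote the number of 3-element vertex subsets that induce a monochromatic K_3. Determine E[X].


Let X = Σ_S X_S over the C(8, 3) = 56 subsets S of size 3, where X_S = 1 if the K_3 on S is monochromatic.
For a fixed S, the K_3 on S has C(3, 2) = 3 edges. P[all 3 edges red] = (1/2)^3, and likewise for blue, so P[monochromatic] = 2·(1/2)^3 = 2^{1 − 3} = 1/4.
Summing: E[X] = C(8, 3) · 2^{1 − 3} = 56 · 1/4 = 14.
Numerically: E[X] ≈ 14.00000.

E[X] = C(8,3)·2^(1−C(3,2)) = 14 ≈ 14.00000.


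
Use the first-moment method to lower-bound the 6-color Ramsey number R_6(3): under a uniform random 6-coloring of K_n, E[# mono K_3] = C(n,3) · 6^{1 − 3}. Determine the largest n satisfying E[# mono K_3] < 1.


We need C(n, 3) · 6^{1 − 3} < 1, i.e. C(n, 3) < 6^{3 − 1} = 36.
Check values of n near the boundary:
  n = 3: C(3, 3) = 1; 1 < 36? YES
  n = 4: C(4, 3) = 4; 4 < 36? YES
  n = 5: C(5, 3) = 10; 10 < 36? YES
  n = 6: C(6, 3) = 20; 20 < 36? YES
  n = 7: C(7, 3) = 35; 35 < 36? YES
  n = 8: C(8, 3) = 56; 56 < 36? NO
The largest n with C(n, 3) < 36 is n = 7 (where E[X] = 35/36 ≈ 0.97222). Hence R_6(3) > 7, i.e. R_6(3) ≥ 8.

Largest n = 7; hence R_6(3) > 7.


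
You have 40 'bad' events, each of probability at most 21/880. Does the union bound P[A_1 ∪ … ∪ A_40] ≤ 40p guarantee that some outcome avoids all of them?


Union bound: P[∪_{i=1}^{40} A_i] ≤ Σ_i P[A_i] ≤ 40·p = 40·(21/880) = 21/22.
Numerically: 21/22 ≈ 0.9545455.
Is 21/22 < 1? YES.
Since P[∪ A_i] ≤ 21/22 < 1, the complement has P[∩ A_i^c] ≥ 1 − 21/22 = 1/22 > 0, so some outcome avoids every A_i.

40·p = 21/22 ≈ 0.9545455; existence CERTIFIED by the union bound.


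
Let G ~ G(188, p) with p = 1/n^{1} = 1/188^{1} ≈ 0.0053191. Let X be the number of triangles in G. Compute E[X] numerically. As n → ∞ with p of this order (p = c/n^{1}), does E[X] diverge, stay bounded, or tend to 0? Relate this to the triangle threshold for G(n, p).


Number of potential triangles: C(188, 3) = 1089836.
Each occurs with probability p³ ≈ (0.0053191)³ ≈ 1.5049652e-07.
By linearity: E[X] = C(188, 3)·p³ ≈ 1089836 · 1.5049652e-07 ≈ 0.16402.
Here α = 1, so p = 1/n is exactly at the triangle threshold p ~ 1/n. Asymptotically E[X] → c³/6 = 1³/6 = 1/6 ≈ 0.16667, a bounded constant. In this regime the triangle count is asymptotically Poisson(c³/6).

E[X] ≈ 0.16402; in regime p = Θ(1/n^{1}) E[X] stays bounded (at the triangle threshold p ~ 1/n).


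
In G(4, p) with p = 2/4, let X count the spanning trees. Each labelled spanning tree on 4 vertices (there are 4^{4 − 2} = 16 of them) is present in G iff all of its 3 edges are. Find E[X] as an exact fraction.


K_4 has 4^{4 − 2} = 16 labelled spanning trees.
For each such spanning tree H, let X_H = 1 if all 3 edges of H are present in G. Then P[X_H = 1] = p^{3} = (1/2)^{3} = 1/8.
By linearity: E[X] = Σ_H E[X_H] = 16 · p^{3} = 16 · 1/8 = 2.
Numerically: E[X] ≈ 2.

E[X] = 16 · (1/2)^{3} = 2 ≈ 2.


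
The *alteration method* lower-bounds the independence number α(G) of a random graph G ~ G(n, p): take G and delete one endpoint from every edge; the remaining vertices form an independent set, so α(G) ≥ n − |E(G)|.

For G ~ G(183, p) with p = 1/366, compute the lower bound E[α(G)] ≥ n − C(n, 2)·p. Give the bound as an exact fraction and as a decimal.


E[|E(G)|] = C(183, 2)·p = 16653 · (1/366) = 91/2.
E[α(G)] ≥ n − E[|E(G)|] = 183 − 91/2 = 275/2.
Numerically: ≈ 137.5000.
(This is only a lower bound; the true E[α(G)] may be larger.)

E[α(G)] ≥ 275/2 ≈ 137.5000.


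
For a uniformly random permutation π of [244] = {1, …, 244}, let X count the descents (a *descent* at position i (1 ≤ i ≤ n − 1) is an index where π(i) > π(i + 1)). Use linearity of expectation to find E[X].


Write X = Σ X_I over i = 1, …, 243, with X_I the indicator of one descent.
There are 243 indicators.
For each fixed i, the pair (π(i), π(i+1)) is a uniformly random ordered pair of distinct values from {1, …, 244}; by symmetry P[π(i) > π(i+1)] = 1/2.
By linearity: E[X] = 243 · (1/2) = (244 − 1) · (1/2) = 243/2 ≈ 121.50000.

E[X] = 243/2 = 121.50000.


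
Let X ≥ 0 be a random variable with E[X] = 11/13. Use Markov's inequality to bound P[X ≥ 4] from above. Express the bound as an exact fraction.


μ = E[X] = 11/13, a = 4.
Markov: P[X ≥ 4] ≤ μ/a = (11/13)/4 = 11/52.
Numerically: ≈ 0.21154.
(Since a = 4 > μ = 0.84615, the bound 11/52 is < 1 and informative.)

P[X ≥ 4] ≤ 11/52 ≈ 0.21154.


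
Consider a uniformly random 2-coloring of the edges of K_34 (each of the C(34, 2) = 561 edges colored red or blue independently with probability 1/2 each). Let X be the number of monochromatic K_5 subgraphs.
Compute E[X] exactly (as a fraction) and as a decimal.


Let X = Σ_S X_S over the C(34, 5) = 278256 subsets S of size 5, where X_S = 1 if the K_5 on S is monochromatic.
For a fixed S, the K_5 on S has C(5, 2) = 10 edges. P[all 10 edges red] = (1/2)^10, and likewise for blue, so P[monochromatic] = 2·(1/2)^10 = 2^{1 − 10} = 1/512.
By linearity: E[X] = C(34, 5) · 2^{1 − 10} = 278256 · 1/512 = 17391/32.
Numerically: E[X] ≈ 543.468750.

E[X] = C(34,5)·2^(1−C(5,2)) = 17391/32 ≈ 543.468750.


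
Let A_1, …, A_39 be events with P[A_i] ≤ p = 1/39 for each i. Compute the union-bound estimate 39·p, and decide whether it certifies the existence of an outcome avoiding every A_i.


Union bound: P[∪_{i=1}^{39} A_i] ≤ Σ_i P[A_i] ≤ 39·p = 39·(1/39) = 1.
Numerically: 1 ≈ 1.00000.
Is 1 < 1? NO.
Since the bound 1 is ≥ 1, the union bound is uninformative here; it does NOT by itself certify existence.

39·p = 1 ≈ 1.00000; existence NOT certified by the union bound.


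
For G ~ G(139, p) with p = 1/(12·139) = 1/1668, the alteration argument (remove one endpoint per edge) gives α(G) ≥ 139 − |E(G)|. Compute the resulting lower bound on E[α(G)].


E[|E(G)|] = C(139, 2)·p = 9591 · (1/1668) = 23/4.
E[α(G)] ≥ n − E[|E(G)|] = 139 − 23/4 = 533/4.
Numerically: ≈ 133.25000.
(This is only a lower bound; the true E[α(G)] may be larger.)

E[α(G)] ≥ 533/4 ≈ 133.25000.


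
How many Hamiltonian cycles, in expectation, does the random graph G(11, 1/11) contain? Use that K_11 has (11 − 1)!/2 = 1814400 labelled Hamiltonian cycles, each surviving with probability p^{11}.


K_11 has (11 − 1)!/2 = 1814400 labelled Hamiltonian cycles.
For each such Hamiltonian cycle H, let X_H = 1 if all 11 edges of H are present in G. Then P[X_H = 1] = p^{11} = (1/11)^{11} = 1/285311670611.
By linearity of expectation: E[X] = Σ_H E[X_H] = 1814400 · p^{11} = 1814400 · 1/285311670611 = 1814400/285311670611.
Numerically: E[X] ≈ 6.36e-06.

E[X] = 1814400 · (1/11)^{11} = 1814400/285311670611 ≈ 6.36e-06.


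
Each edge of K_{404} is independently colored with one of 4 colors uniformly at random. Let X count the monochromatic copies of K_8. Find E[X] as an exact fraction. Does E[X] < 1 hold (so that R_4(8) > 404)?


E[X] = C(404, 8) · 4^{1 − 28} = 16415071523485570 · 4^{−27} = 16415071523485570/18014398509481984.
As a reduced fraction: E[X] = 8207535761742785/9007199254740992 ≈ 0.91122.
Is E[X] < 1? YES.
Since E[X] < 1, there exists a 4-coloring of K_{404} with no monochromatic K_8; hence R_4(8) > 404.

E[X] = 8207535761742785/9007199254740992 ≈ 0.91122; E[X] < 1, so R_4(8) > 404.


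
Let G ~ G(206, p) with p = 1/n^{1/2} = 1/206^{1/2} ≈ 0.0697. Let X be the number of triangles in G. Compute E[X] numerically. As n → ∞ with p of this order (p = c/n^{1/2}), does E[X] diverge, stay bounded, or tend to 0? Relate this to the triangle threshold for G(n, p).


Number of potential triangles: C(206, 3) = 1435820.
Each occurs with probability p³ ≈ (0.0697)³ ≈ 3.38220e-04.
By linearity: E[X] = C(206, 3)·p³ ≈ 1435820 · 3.38220e-04 ≈ 485.623.
Since α = 1/2 < 1, p = c/n^{1/2} ≫ 1/n is above the triangle threshold p ~ 1/n. Asymptotically E[X] ~ (c³/6)·n^{3(1−α)} = (1³/6)·n^{1.5} → ∞; triangles are abundant w.h.p.

E[X] ≈ 485.623; in regime p = Θ(1/n^{1/2}) E[X] diverges (above the triangle threshold p ~ 1/n).


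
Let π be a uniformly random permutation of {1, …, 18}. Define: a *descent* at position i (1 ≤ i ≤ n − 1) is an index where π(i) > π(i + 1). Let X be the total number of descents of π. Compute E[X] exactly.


Write X = Σ X_I over i = 1, …, 17, with X_I the indicator of one descent.
There are 17 indicators.
For each fixed i, the pair (π(i), π(i+1)) is a uniformly random ordered pair of distinct values from {1, …, 18}; by symmetry P[π(i) > π(i+1)] = 1/2.
By linearity: E[X] = 17 · (1/2) = (18 − 1) · (1/2) = 17/2 ≈ 8.5000.

E[X] = 17/2 = 8.5000.


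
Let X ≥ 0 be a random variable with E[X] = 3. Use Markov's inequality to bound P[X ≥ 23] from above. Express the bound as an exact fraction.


μ = E[X] = 3, a = 23.
Markov: P[X ≥ 23] ≤ μ/a = (3)/23 = 3/23.
Numerically: ≈ 0.1304.
(Since a = 23 > μ = 3.0000, the bound 3/23 is < 1 and informative.)

P[X ≥ 23] ≤ 3/23 ≈ 0.1304.


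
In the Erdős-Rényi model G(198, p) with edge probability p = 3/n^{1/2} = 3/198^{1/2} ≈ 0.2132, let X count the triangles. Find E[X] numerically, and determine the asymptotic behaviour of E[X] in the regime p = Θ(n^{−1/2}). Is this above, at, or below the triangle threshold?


Number of potential triangles: C(198, 3) = 1274196.
Each occurs with probability p³ ≈ (0.2132)³ ≈ 9.690942e-03.
By linearity: E[X] = C(198, 3)·p³ ≈ 1274196 · 9.690942e-03 ≈ 12348.1591.
Since α = 1/2 < 1, p = c/n^{1/2} ≫ 1/n is above the triangle threshold p ~ 1/n. Asymptotically E[X] ~ (c³/6)·n^{3(1−α)} = (3³/6)·n^{1.5} → ∞; triangles are abundant w.h.p.

E[X] ≈ 12348.1591; in regime p = Θ(1/n^{1/2}) E[X] diverges (above the triangle threshold p ~ 1/n).


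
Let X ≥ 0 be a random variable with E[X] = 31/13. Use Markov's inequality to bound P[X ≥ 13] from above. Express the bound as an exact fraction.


μ = E[X] = 31/13, a = 13.
Markov: P[X ≥ 13] ≤ μ/a = (31/13)/13 = 31/169.
Numerically: ≈ 0.183.
(Since a = 13 > μ = 2.385, the bound 31/169 is < 1 and informative.)

P[X ≥ 13] ≤ 31/169 ≈ 0.183.


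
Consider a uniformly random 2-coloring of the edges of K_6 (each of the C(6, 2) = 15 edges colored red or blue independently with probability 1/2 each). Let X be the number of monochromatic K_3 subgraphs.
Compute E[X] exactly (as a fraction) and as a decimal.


Let X = Σ_S X_S over the C(6, 3) = 20 subsets S of size 3, where X_S = 1 if the K_3 on S is monochromatic.
For a fixed S, the K_3 on S has C(3, 2) = 3 edges. P[all 3 edges red] = (1/2)^3, and likewise for blue, so P[monochromatic] = 2·(1/2)^3 = 2^{1 − 3} = 1/4.
Summing: E[X] = C(6, 3) · 2^{1 − 3} = 20 · 1/4 = 5.
Numerically: E[X] ≈ 5.000000.

E[X] = C(6,3)·2^(1−C(3,2)) = 5 ≈ 5.000000.


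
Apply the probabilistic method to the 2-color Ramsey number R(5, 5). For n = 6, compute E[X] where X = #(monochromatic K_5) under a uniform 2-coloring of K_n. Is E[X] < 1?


E[X] = C(6, 5) · 2^{1 − 10} = 6 · 2^{−9} = 6/512.
As a reduced fraction: E[X] = 3/256 ≈ 0.012.
Is E[X] < 1? YES.
Since E[X] < 1, there exists a 2-coloring of K_{6} with no monochromatic K_5; hence R(5, 5) > 6.

E[X] = 3/256 ≈ 0.012; E[X] < 1, so R(5, 5) > 6.


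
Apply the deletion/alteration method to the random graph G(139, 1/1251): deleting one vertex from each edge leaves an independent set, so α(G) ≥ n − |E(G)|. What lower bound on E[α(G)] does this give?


E[|E(G)|] = C(139, 2)·p = 9591 · (1/1251) = 23/3.
E[α(G)] ≥ n − E[|E(G)|] = 139 − 23/3 = 394/3.
Numerically: ≈ 131.333333.
(This is only a lower bound; the true E[α(G)] may be larger.)

E[α(G)] ≥ 394/3 ≈ 131.333333.


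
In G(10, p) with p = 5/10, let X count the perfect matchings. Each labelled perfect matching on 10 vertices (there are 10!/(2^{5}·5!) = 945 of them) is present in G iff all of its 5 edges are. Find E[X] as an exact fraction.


K_10 has 10!/(2^{5}·5!) = 945 labelled perfect matchings.
For each such perfect matching H, let X_H = 1 if all 5 edges of H are present in G. Then P[X_H = 1] = p^{5} = (1/2)^{5} = 1/32.
By linearity: E[X] = Σ_H E[X_H] = 945 · p^{5} = 945 · 1/32 = 945/32.
Numerically: E[X] ≈ 29.5.

E[X] = 945 · (1/2)^{5} = 945/32 ≈ 29.5.


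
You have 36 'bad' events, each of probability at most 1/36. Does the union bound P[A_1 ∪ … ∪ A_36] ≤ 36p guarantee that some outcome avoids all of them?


Union bound: P[∪_{i=1}^{36} A_i] ≤ Σ_i P[A_i] ≤ 36·p = 36·(1/36) = 1.
Numerically: 1 ≈ 1.000.
Is 1 < 1? NO.
Since the bound 1 is ≥ 1, the union bound is uninformative here; it does NOT by itself certify existence.

36·p = 1 ≈ 1.000; existence NOT certified by the union bound.


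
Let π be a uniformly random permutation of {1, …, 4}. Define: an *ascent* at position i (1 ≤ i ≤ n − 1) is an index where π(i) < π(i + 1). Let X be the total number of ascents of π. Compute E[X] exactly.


Write X = Σ X_I over i = 1, …, 3, with X_I the indicator of one ascent.
There are 3 indicators.
For each fixed i, the pair (π(i), π(i+1)) is a uniformly random ordered pair of distinct values from {1, …, 4}; by symmetry P[π(i) < π(i+1)] = 1/2.
By linearity: E[X] = 3 · (1/2) = (4 − 1) · (1/2) = 3/2 ≈ 1.5000.

E[X] = 3/2 = 1.5000.


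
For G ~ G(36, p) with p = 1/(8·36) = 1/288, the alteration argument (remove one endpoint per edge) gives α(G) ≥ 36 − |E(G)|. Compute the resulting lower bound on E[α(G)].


E[|E(G)|] = C(36, 2)·p = 630 · (1/288) = 35/16.
E[α(G)] ≥ n − E[|E(G)|] = 36 − 35/16 = 541/16.
Numerically: ≈ 33.81250.
(This is only a lower bound; the true E[α(G)] may be larger.)

E[α(G)] ≥ 541/16 ≈ 33.81250.


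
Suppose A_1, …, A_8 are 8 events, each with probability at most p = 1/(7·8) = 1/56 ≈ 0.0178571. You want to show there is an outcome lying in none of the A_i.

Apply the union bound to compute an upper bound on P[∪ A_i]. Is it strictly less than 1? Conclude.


Union bound: P[∪_{i=1}^{8} A_i] ≤ Σ_i P[A_i] ≤ 8·p = 8·(1/56) = 1/7.
Numerically: 1/7 ≈ 0.1428571.
Is 1/7 < 1? YES.
Since P[∪ A_i] ≤ 1/7 < 1, the complement has P[∩ A_i^c] ≥ 1 − 1/7 = 6/7 > 0, so some outcome avoids every A_i.

8·p = 1/7 ≈ 0.1428571; existence CERTIFIED by the union bound.


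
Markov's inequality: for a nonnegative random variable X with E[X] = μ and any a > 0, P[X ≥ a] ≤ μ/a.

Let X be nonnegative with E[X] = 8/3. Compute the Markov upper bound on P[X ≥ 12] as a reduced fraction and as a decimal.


μ = E[X] = 8/3, a = 12.
Markov: P[X ≥ 12] ≤ μ/a = (8/3)/12 = 2/9.
Numerically: ≈ 0.222222.
(Since a = 12 > μ = 2.666667, the bound 2/9 is < 1 and informative.)

P[X ≥ 12] ≤ 2/9 ≈ 0.222222.


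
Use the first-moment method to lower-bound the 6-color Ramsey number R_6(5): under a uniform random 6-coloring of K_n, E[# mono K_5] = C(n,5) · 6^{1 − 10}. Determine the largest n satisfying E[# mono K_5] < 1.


We need C(n, 5) · 6^{1 − 10} < 1, i.e. C(n, 5) < 6^{10 − 1} = 10077696.
Check values of n near the boundary:
  n = 64: C(64, 5) = 7624512; 7624512 < 10077696? YES
  n = 65: C(65, 5) = 8259888; 8259888 < 10077696? YES
  n = 66: C(66, 5) = 8936928; 8936928 < 10077696? YES
  n = 67: C(67, 5) = 9657648; 9657648 < 10077696? YES
  n = 68: C(68, 5) = 10424128; 10424128 < 10077696? NO
  n = 69: C(69, 5) = 11238513; 11238513 < 10077696? NO
The largest n with C(n, 5) < 10077696 is n = 67 (where E[X] = 67067/69984 ≈ 0.9583). Hence R_6(5) > 67, i.e. R_6(5) ≥ 68.

Largest n = 67; hence R_6(5) > 67.


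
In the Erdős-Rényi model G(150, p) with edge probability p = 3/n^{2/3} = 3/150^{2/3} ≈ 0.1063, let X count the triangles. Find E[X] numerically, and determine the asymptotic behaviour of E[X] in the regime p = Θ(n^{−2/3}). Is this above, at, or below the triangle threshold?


Number of potential triangles: C(150, 3) = 551300.
Each occurs with probability p³ ≈ (0.1063)³ ≈ 1.200000e-03.
By linearity: E[X] = C(150, 3)·p³ ≈ 551300 · 1.200000e-03 ≈ 661.5600.
Since α = 2/3 < 1, p = c/n^{2/3} ≫ 1/n is above the triangle threshold p ~ 1/n. Asymptotically E[X] ~ (c³/6)·n^{3(1−α)} = (3³/6)·n^{1} → ∞; triangles are abundant w.h.p.

E[X] ≈ 661.5600; in regime p = Θ(1/n^{2/3}) E[X] diverges (above the triangle threshold p ~ 1/n).


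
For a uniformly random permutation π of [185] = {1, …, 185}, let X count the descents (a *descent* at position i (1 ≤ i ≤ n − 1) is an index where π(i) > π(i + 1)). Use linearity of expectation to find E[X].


Write X = Σ X_I over i = 1, …, 184, with X_I the indicator of one descent.
There are 184 indicators.
For each fixed i, the pair (π(i), π(i+1)) is a uniformly random ordered pair of distinct values from {1, …, 185}; by symmetry P[π(i) > π(i+1)] = 1/2.
By linearity: E[X] = 184 · (1/2) = (185 − 1) · (1/2) = 92 ≈ 92.00000.

E[X] = 92 = 92.00000.


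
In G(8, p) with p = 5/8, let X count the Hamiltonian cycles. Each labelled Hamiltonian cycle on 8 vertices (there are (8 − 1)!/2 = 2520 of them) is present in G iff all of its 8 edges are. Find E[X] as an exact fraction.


K_8 has (8 − 1)!/2 = 2520 labelled Hamiltonian cycles.
For each such Hamiltonian cycle H, let X_H = 1 if all 8 edges of H are present in G. Then P[X_H = 1] = p^{8} = (5/8)^{8} = 390625/16777216.
By linearity of expectation: E[X] = Σ_H E[X_H] = 2520 · p^{8} = 2520 · 390625/16777216 = 123046875/2097152.
Numerically: E[X] ≈ 58.673.

E[X] = 2520 · (5/8)^{8} = 123046875/2097152 ≈ 58.673.


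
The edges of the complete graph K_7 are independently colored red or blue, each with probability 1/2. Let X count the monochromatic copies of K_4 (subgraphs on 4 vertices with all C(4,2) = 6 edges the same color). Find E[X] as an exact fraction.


Let X = Σ_S X_S over the C(7, 4) = 35 subsets S of size 4, where X_S = 1 if the K_4 on S is monochromatic.
For a fixed S, the K_4 on S has C(4, 2) = 6 edges. P[all 6 edges red] = (1/2)^6, and likewise for blue, so P[monochromatic] = 2·(1/2)^6 = 2^{1 − 6} = 1/32.
By linearity: E[X] = C(7, 4) · 2^{1 − 6} = 35 · 1/32 = 35/32.
Numerically: E[X] ≈ 1.093750.

E[X] = C(7,4)·2^(1−C(4,2)) = 35/32 ≈ 1.093750.


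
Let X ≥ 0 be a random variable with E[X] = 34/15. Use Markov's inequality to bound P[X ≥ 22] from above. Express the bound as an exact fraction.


μ = E[X] = 34/15, a = 22.
Markov: P[X ≥ 22] ≤ μ/a = (34/15)/22 = 17/165.
Numerically: ≈ 0.103.
(Since a = 22 > μ = 2.267, the bound 17/165 is < 1 and informative.)

P[X ≥ 22] ≤ 17/165 ≈ 0.103.


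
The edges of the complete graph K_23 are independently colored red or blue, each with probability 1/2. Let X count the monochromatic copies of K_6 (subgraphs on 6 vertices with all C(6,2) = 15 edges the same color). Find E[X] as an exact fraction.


Let X = Σ_S X_S over the C(23, 6) = 100947 subsets S of size 6, where X_S = 1 if the K_6 on S is monochromatic.
For a fixed S, the K_6 on S has C(6, 2) = 15 edges. P[all 15 edges red] = (1/2)^15, and likewise for blue, so P[monochromatic] = 2·(1/2)^15 = 2^{1 − 15} = 1/16384.
By linearity: E[X] = C(23, 6) · 2^{1 − 15} = 100947 · 1/16384 = 100947/16384.
Numerically: E[X] ≈ 6.161.

E[X] = C(23,6)·2^(1−C(6,2)) = 100947/16384 ≈ 6.161.


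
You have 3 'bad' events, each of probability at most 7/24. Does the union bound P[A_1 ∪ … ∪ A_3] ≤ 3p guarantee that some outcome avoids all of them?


Union bound: P[∪_{i=1}^{3} A_i] ≤ Σ_i P[A_i] ≤ 3·p = 3·(7/24) = 7/8.
Numerically: 7/8 ≈ 0.87500.
Is 7/8 < 1? YES.
Since P[∪ A_i] ≤ 7/8 < 1, the complement has P[∩ A_i^c] ≥ 1 − 7/8 = 1/8 > 0, so some outcome avoids every A_i.

3·p = 7/8 ≈ 0.87500; existence CERTIFIED by the union bound.


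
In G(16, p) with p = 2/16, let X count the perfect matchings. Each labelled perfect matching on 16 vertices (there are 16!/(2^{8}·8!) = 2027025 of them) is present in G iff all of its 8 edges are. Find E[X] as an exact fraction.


K_16 has 16!/(2^{8}·8!) = 2027025 labelled perfect matchings.
For each such perfect matching H, let X_H = 1 if all 8 edges of H are present in G. Then P[X_H = 1] = p^{8} = (1/8)^{8} = 1/16777216.
By linearity of expectation: E[X] = Σ_H E[X_H] = 2027025 · p^{8} = 2027025 · 1/16777216 = 2027025/16777216.
Numerically: E[X] ≈ 0.12082.

E[X] = 2027025 · (1/8)^{8} = 2027025/16777216 ≈ 0.12082.


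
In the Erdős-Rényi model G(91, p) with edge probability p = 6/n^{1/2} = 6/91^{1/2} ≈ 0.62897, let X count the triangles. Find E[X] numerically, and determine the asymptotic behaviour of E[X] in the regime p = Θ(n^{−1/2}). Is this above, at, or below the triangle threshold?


Number of potential triangles: C(91, 3) = 121485.
Each occurs with probability p³ ≈ (0.62897)³ ≈ 2.4882365e-01.
By linearity: E[X] = C(91, 3)·p³ ≈ 121485 · 2.4882365e-01 ≈ 30228.34155.
Since α = 1/2 < 1, p = c/n^{1/2} ≫ 1/n is above the triangle threshold p ~ 1/n. Asymptotically E[X] ~ (c³/6)·n^{3(1−α)} = (6³/6)·n^{1.5} → ∞; triangles are abundant w.h.p.

E[X] ≈ 30228.34155; in regime p = Θ(1/n^{1/2}) E[X] diverges (above the triangle threshold p ~ 1/n).


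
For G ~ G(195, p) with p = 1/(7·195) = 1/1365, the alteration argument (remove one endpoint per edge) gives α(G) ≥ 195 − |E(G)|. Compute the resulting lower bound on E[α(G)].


E[|E(G)|] = C(195, 2)·p = 18915 · (1/1365) = 97/7.
E[α(G)] ≥ n − E[|E(G)|] = 195 − 97/7 = 1268/7.
Numerically: ≈ 181.14286.
(This is only a lower bound; the true E[α(G)] may be larger.)

E[α(G)] ≥ 1268/7 ≈ 181.14286.


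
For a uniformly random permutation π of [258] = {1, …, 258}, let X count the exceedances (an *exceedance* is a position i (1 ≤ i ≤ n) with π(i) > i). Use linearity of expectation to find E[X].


Write X = Σ_{i=1}^{258} X_i, where X_i = 1_{π(i) > i}.
For each fixed i, π(i) is uniform over {1, …, 258} (marginal of a uniform permutation), so P[π(i) > i] = (n − i)/n. Summing: Σ_{i=1}^{258} (n − i)/n = (0 + 1 + … + 257)/258 = 258(258 − 1)/(2·258) = (258 − 1)/2.
Hence E[X] = Σ_{i=1}^{258} (258 − i)/258 = 257/2 ≈ 128.5000.

E[X] = 257/2 = 128.5000.


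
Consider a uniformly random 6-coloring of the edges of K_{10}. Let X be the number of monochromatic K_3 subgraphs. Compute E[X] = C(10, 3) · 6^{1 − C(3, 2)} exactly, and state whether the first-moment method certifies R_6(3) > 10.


E[X] = C(10, 3) · 6^{1 − 3} = 120 · 6^{−2} = 120/36.
As a reduced fraction: E[X] = 10/3 ≈ 3.3333.
Is E[X] < 1? NO.
Since E[X] ≥ 1, the first-moment bound is inconclusive at n = 10; it does NOT by itself certify R_6(3) > 10.

E[X] = 10/3 ≈ 3.3333; E[X] ≥ 1; first-moment method inconclusive here.


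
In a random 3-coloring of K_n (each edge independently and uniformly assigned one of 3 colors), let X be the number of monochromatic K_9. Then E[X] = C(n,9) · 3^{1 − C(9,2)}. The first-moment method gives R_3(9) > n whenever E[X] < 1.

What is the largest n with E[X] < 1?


We need C(n, 9) · 3^{1 − 36} < 1, i.e. C(n, 9) < 3^{36 − 1} = 50031545098999707.
Check values of n near the boundary:
  n = 298: C(298, 9) = 45207677551849890; 45207677551849890 < 50031545098999707? YES
  n = 299: C(299, 9) = 46610674441390059; 46610674441390059 < 50031545098999707? YES
  n = 300: C(300, 9) = 48052241692154700; 48052241692154700 < 50031545098999707? YES
  n = 301: C(301, 9) = 49533303936090975; 49533303936090975 < 50031545098999707? YES
  n = 302: C(302, 9) = 51054804739588650; 51054804739588650 < 50031545098999707? NO
  n = 303: C(303, 9) = 52617706925494425; 52617706925494425 < 50031545098999707? NO
  n = 304: C(304, 9) = 54222992899492560; 54222992899492560 < 50031545098999707? NO
The largest n with C(n, 9) < 50031545098999707 is n = 301 (where E[X] = 16511101312030325/16677181699666569 ≈ 0.9900415). Hence R_3(9) > 301, i.e. R_3(9) ≥ 302.

Largest n = 301; hence R_3(9) > 301.


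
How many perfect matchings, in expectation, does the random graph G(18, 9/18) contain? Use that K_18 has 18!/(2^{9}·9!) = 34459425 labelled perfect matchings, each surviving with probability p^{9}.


K_18 has 18!/(2^{9}·9!) = 34459425 labelled perfect matchings.
For each such perfect matching H, let X_H = 1 if all 9 edges of H are present in G. Then P[X_H = 1] = p^{9} = (1/2)^{9} = 1/512.
Summing the indicators: E[X] = Σ_H E[X_H] = 34459425 · p^{9} = 34459425 · 1/512 = 34459425/512.
Numerically: E[X] ≈ 6.73e+04.

E[X] = 34459425 · (1/2)^{9} = 34459425/512 ≈ 6.73e+04.


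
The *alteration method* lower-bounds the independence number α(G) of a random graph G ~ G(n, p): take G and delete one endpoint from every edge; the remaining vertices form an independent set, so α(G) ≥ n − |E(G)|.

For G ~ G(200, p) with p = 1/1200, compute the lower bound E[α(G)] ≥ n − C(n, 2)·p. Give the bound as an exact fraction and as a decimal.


E[|E(G)|] = C(200, 2)·p = 19900 · (1/1200) = 199/12.
E[α(G)] ≥ n − E[|E(G)|] = 200 − 199/12 = 2201/12.
Numerically: ≈ 183.41667.
(This is only a lower bound; the true E[α(G)] may be larger.)

E[α(G)] ≥ 2201/12 ≈ 183.41667.


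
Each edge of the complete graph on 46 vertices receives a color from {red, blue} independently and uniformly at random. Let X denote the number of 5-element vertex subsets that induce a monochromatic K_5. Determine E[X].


Let X = Σ_S X_S over the C(46, 5) = 1370754 subsets S of size 5, where X_S = 1 if the K_5 on S is monochromatic.
For a fixed S, the K_5 on S has C(5, 2) = 10 edges. P[all 10 edges red] = (1/2)^10, and likewise for blue, so P[monochromatic] = 2·(1/2)^10 = 2^{1 − 10} = 1/512.
By linearity of expectation: E[X] = C(46, 5) · 2^{1 − 10} = 1370754 · 1/512 = 685377/256.
Numerically: E[X] ≈ 2677.2539.

E[X] = C(46,5)·2^(1−C(5,2)) = 685377/256 ≈ 2677.2539.


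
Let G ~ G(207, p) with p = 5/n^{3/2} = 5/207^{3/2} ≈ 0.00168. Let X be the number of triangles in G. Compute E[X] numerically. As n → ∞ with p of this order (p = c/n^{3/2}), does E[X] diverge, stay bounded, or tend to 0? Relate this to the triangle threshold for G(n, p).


Number of potential triangles: C(207, 3) = 1456935.
Each occurs with probability p³ ≈ (0.00168)³ ≈ 4.73199e-09.
By linearity: E[X] = C(207, 3)·p³ ≈ 1456935 · 4.73199e-09 ≈ 0.007.
Since α = 3/2 > 1, p = c/n^{3/2} = o(1/n) is below the triangle threshold p ~ 1/n. Asymptotically E[X] ~ (c³/6)·n^{3(1−α)} = (5³/6)·n^{-1.5} → 0, so by Markov's inequality G has no triangles w.h.p.

E[X] ≈ 0.007; in regime p = Θ(1/n^{3/2}) E[X] tends to 0 (below the triangle threshold p ~ 1/n).


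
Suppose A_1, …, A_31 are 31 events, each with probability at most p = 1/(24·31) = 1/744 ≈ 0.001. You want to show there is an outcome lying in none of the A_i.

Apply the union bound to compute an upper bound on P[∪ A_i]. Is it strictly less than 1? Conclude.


Union bound: P[∪_{i=1}^{31} A_i] ≤ Σ_i P[A_i] ≤ 31·p = 31·(1/744) = 1/24.
Numerically: 1/24 ≈ 0.042.
Is 1/24 < 1? YES.
Since P[∪ A_i] ≤ 1/24 < 1, the complement has P[∩ A_i^c] ≥ 1 − 1/24 = 23/24 > 0, so some outcome avoids every A_i.

31·p = 1/24 ≈ 0.042; existence CERTIFIED by the union bound.


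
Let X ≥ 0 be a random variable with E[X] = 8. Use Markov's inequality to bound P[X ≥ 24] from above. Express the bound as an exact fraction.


μ = E[X] = 8, a = 24.
Markov: P[X ≥ 24] ≤ μ/a = (8)/24 = 1/3.
Numerically: ≈ 0.33333.
(Since a = 24 > μ = 8.00000, the bound 1/3 is < 1 and informative.)

P[X ≥ 24] ≤ 1/3 ≈ 0.33333.


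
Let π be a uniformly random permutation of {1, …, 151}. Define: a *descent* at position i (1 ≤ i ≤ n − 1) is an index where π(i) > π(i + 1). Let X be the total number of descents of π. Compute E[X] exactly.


Write X = Σ X_I over i = 1, …, 150, with X_I the indicator of one descent.
There are 150 indicators.
For each fixed i, the pair (π(i), π(i+1)) is a uniformly random ordered pair of distinct values from {1, …, 151}; by symmetry P[π(i) > π(i+1)] = 1/2.
By linearity: E[X] = 150 · (1/2) = (151 − 1) · (1/2) = 75 ≈ 75.0000.

E[X] = 75 = 75.0000.


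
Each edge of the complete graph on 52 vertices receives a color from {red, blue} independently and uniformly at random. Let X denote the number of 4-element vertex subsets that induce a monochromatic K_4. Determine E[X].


Let X = Σ_S X_S over the C(52, 4) = 270725 subsets S of size 4, where X_S = 1 if the K_4 on S is monochromatic.
For a fixed S, the K_4 on S has C(4, 2) = 6 edges. P[all 6 edges red] = (1/2)^6, and likewise for blue, so P[monochromatic] = 2·(1/2)^6 = 2^{1 − 6} = 1/32.
Summing: E[X] = C(52, 4) · 2^{1 − 6} = 270725 · 1/32 = 270725/32.
Numerically: E[X] ≈ 8460.1562.

E[X] = C(52,4)·2^(1−C(4,2)) = 270725/32 ≈ 8460.1562.


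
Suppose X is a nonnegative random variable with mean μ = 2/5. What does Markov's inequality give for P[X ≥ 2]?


μ = E[X] = 2/5, a = 2.
Markov: P[X ≥ 2] ≤ μ/a = (2/5)/2 = 1/5.
Numerically: ≈ 0.200000.
(Since a = 2 > μ = 0.400000, the bound 1/5 is < 1 and informative.)

P[X ≥ 2] ≤ 1/5 ≈ 0.200000.


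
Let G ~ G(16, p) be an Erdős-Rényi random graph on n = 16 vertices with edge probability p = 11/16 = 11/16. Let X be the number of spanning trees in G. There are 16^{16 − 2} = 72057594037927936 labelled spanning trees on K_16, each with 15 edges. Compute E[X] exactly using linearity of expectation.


K_16 has 16^{16 − 2} = 72057594037927936 labelled spanning trees.
For each such spanning tree H, let X_H = 1 if all 15 edges of H are present in G. Then P[X_H = 1] = p^{15} = (11/16)^{15} = 4177248169415651/1152921504606846976.
Summing the indicators: E[X] = Σ_H E[X_H] = 72057594037927936 · p^{15} = 72057594037927936 · 4177248169415651/1152921504606846976 = 4177248169415651/16.
Numerically: E[X] ≈ 2.61078e+14.

E[X] = 72057594037927936 · (11/16)^{15} = 4177248169415651/16 ≈ 2.61078e+14.


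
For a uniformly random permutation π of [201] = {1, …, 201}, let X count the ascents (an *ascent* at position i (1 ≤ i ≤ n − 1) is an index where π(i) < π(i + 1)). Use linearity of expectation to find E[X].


Write X = Σ X_I over i = 1, …, 200, with X_I the indicator of one ascent.
There are 200 indicators.
For each fixed i, the pair (π(i), π(i+1)) is a uniformly random ordered pair of distinct values from {1, …, 201}; by symmetry P[π(i) < π(i+1)] = 1/2.
By linearity: E[X] = 200 · (1/2) = (201 − 1) · (1/2) = 100 ≈ 100.000000.

E[X] = 100 = 100.000000.


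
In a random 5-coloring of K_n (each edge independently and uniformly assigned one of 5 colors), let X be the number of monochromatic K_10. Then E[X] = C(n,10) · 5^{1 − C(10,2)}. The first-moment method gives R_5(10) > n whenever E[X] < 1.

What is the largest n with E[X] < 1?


We need C(n, 10) · 5^{1 − 45} < 1, i.e. C(n, 10) < 5^{45 − 1} = 5684341886080801486968994140625.
Check values of n near the boundary:
  n = 5391: C(5391, 10) = 5666344714787188828795213697883; 5666344714787188828795213697883 < 5684341886080801486968994140625? YES
  n = 5392: C(5392, 10) = 5676873040158402483252283957448; 5676873040158402483252283957448 < 5684341886080801486968994140625? YES
  n = 5393: C(5393, 10) = 5687418968154238267170642278008; 5687418968154238267170642278008 < 5684341886080801486968994140625? NO
The largest n with C(n, 10) < 5684341886080801486968994140625 is n = 5392 (where E[X] = 5676873040158402483252283957448/5684341886080801486968994140625 ≈ 0.9987). Hence R_5(10) > 5392, i.e. R_5(10) ≥ 5393.

Largest n = 5392; hence R_5(10) > 5392.


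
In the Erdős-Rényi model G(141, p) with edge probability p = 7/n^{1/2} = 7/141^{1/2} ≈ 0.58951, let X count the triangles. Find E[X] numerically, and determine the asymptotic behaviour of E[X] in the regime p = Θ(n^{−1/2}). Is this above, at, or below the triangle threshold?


Number of potential triangles: C(141, 3) = 457310.
Each occurs with probability p³ ≈ (0.58951)³ ≈ 2.0486391e-01.
By linearity: E[X] = C(141, 3)·p³ ≈ 457310 · 2.0486391e-01 ≈ 93686.31333.
Since α = 1/2 < 1, p = c/n^{1/2} ≫ 1/n is above the triangle threshold p ~ 1/n. Asymptotically E[X] ~ (c³/6)·n^{3(1−α)} = (7³/6)·n^{1.5} → ∞; triangles are abundant w.h.p.

E[X] ≈ 93686.31333; in regime p = Θ(1/n^{1/2}) E[X] diverges (above the triangle threshold p ~ 1/n).


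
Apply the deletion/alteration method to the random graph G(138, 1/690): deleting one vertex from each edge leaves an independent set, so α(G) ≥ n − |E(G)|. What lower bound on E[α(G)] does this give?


E[|E(G)|] = C(138, 2)·p = 9453 · (1/690) = 137/10.
E[α(G)] ≥ n − E[|E(G)|] = 138 − 137/10 = 1243/10.
Numerically: ≈ 124.30000.
(This is only a lower bound; the true E[α(G)] may be larger.)

E[α(G)] ≥ 1243/10 ≈ 124.30000.


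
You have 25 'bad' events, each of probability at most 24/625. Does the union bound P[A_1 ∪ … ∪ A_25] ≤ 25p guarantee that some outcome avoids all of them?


Union bound: P[∪_{i=1}^{25} A_i] ≤ Σ_i P[A_i] ≤ 25·p = 25·(24/625) = 24/25.
Numerically: 24/25 ≈ 0.9600.
Is 24/25 < 1? YES.
Since P[∪ A_i] ≤ 24/25 < 1, the complement has P[∩ A_i^c] ≥ 1 − 24/25 = 1/25 > 0, so some outcome avoids every A_i.

25·p = 24/25 ≈ 0.9600; existence CERTIFIED by the union bound.


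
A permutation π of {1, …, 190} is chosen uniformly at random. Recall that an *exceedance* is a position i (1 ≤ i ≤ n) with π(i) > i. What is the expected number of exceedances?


Write X = Σ_{i=1}^{190} X_i, where X_i = 1_{π(i) > i}.
For each fixed i, π(i) is uniform over {1, …, 190} (marginal of a uniform permutation), so P[π(i) > i] = (n − i)/n. Summing: Σ_{i=1}^{190} (n − i)/n = (0 + 1 + … + 189)/190 = 190(190 − 1)/(2·190) = (190 − 1)/2.
Hence E[X] = Σ_{i=1}^{190} (190 − i)/190 = 189/2 ≈ 94.5000.

E[X] = 189/2 = 94.5000.


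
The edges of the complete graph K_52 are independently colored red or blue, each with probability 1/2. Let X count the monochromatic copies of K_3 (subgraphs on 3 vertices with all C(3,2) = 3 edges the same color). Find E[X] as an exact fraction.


Let X = Σ_S X_S over the C(52, 3) = 22100 subsets S of size 3, where X_S = 1 if the K_3 on S is monochromatic.
For a fixed S, the K_3 on S has C(3, 2) = 3 edges. P[all 3 edges red] = (1/2)^3, and likewise for blue, so P[monochromatic] = 2·(1/2)^3 = 2^{1 − 3} = 1/4.
By linearity of expectation: E[X] = C(52, 3) · 2^{1 − 3} = 22100 · 1/4 = 5525.
Numerically: E[X] ≈ 5525.0000.

E[X] = C(52,3)·2^(1−C(3,2)) = 5525 ≈ 5525.0000.


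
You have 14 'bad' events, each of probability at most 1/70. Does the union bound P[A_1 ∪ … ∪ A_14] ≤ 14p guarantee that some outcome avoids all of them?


Union bound: P[∪_{i=1}^{14} A_i] ≤ Σ_i P[A_i] ≤ 14·p = 14·(1/70) = 1/5.
Numerically: 1/5 ≈ 0.200000.
Is 1/5 < 1? YES.
Since P[∪ A_i] ≤ 1/5 < 1, the complement has P[∩ A_i^c] ≥ 1 − 1/5 = 4/5 > 0, so some outcome avoids every A_i.

14·p = 1/5 ≈ 0.200000; existence CERTIFIED by the union bound.


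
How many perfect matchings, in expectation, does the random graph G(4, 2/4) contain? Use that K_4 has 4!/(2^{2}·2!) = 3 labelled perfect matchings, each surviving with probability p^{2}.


K_4 has 4!/(2^{2}·2!) = 3 labelled perfect matchings.
For each such perfect matching H, let X_H = 1 if all 2 edges of H are present in G. Then P[X_H = 1] = p^{2} = (1/2)^{2} = 1/4.
By linearity: E[X] = Σ_H E[X_H] = 3 · p^{2} = 3 · 1/4 = 3/4.
Numerically: E[X] ≈ 0.75.

E[X] = 3 · (1/2)^{2} = 3/4 ≈ 0.75.


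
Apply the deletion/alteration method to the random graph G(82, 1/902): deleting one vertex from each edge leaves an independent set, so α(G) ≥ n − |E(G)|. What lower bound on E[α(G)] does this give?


E[|E(G)|] = C(82, 2)·p = 3321 · (1/902) = 81/22.
E[α(G)] ≥ n − E[|E(G)|] = 82 − 81/22 = 1723/22.
Numerically: ≈ 78.31818.
(This is only a lower bound; the true E[α(G)] may be larger.)

E[α(G)] ≥ 1723/22 ≈ 78.31818.


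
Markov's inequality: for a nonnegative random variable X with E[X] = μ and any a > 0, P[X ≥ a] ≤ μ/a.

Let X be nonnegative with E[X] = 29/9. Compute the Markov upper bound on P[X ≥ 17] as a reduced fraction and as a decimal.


μ = E[X] = 29/9, a = 17.
Markov: P[X ≥ 17] ≤ μ/a = (29/9)/17 = 29/153.
Numerically: ≈ 0.1895.
(Since a = 17 > μ = 3.2222, the bound 29/153 is < 1 and informative.)

P[X ≥ 17] ≤ 29/153 ≈ 0.1895.


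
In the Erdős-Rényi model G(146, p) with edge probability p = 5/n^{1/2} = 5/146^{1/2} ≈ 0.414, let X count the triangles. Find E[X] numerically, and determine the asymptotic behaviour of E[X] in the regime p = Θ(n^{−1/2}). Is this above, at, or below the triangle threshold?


Number of potential triangles: C(146, 3) = 508080.
Each occurs with probability p³ ≈ (0.414)³ ≈ 7.08567e-02.
By linearity: E[X] = C(146, 3)·p³ ≈ 508080 · 7.08567e-02 ≈ 36000.856.
Since α = 1/2 < 1, p = c/n^{1/2} ≫ 1/n is above the triangle threshold p ~ 1/n. Asymptotically E[X] ~ (c³/6)·n^{3(1−α)} = (5³/6)·n^{1.5} → ∞; triangles are abundant w.h.p.

E[X] ≈ 36000.856; in regime p = Θ(1/n^{1/2}) E[X] diverges (above the triangle threshold p ~ 1/n).


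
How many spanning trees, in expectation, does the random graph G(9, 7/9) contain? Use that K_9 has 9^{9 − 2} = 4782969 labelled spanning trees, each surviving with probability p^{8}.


K_9 has 9^{9 − 2} = 4782969 labelled spanning trees.
For each such spanning tree H, let X_H = 1 if all 8 edges of H are present in G. Then P[X_H = 1] = p^{8} = (7/9)^{8} = 5764801/43046721.
Summing the indicators: E[X] = Σ_H E[X_H] = 4782969 · p^{8} = 4782969 · 5764801/43046721 = 5764801/9.
Numerically: E[X] ≈ 6.4053e+05.

E[X] = 4782969 · (7/9)^{8} = 5764801/9 ≈ 6.4053e+05.


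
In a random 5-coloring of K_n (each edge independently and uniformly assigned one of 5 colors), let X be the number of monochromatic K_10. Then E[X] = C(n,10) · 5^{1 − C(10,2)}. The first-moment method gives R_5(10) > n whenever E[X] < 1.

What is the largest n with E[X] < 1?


We need C(n, 10) · 5^{1 − 45} < 1, i.e. C(n, 10) < 5^{45 − 1} = 5684341886080801486968994140625.
Check values of n near the boundary:
  n = 5388: C(5388, 10) = 5634865093375880654852250419586; 5634865093375880654852250419586 < 5684341886080801486968994140625? YES
  n = 5389: C(5389, 10) = 5645340767466558997768874792926; 5645340767466558997768874792926 < 5684341886080801486968994140625? YES
  n = 5390: C(5390, 10) = 5655833965919099070255434039753; 5655833965919099070255434039753 < 5684341886080801486968994140625? YES
  n = 5391: C(5391, 10) = 5666344714787188828795213697883; 5666344714787188828795213697883 < 5684341886080801486968994140625? YES
  n = 5392: C(5392, 10) = 5676873040158402483252283957448; 5676873040158402483252283957448 < 5684341886080801486968994140625? YES
  n = 5393: C(5393, 10) = 5687418968154238267170642278008; 5687418968154238267170642278008 < 5684341886080801486968994140625? NO
  n = 5394: C(5394, 10) = 5697982524930156243149785372878; 5697982524930156243149785372878 < 5684341886080801486968994140625? NO
The largest n with C(n, 10) < 5684341886080801486968994140625 is n = 5392 (where E[X] = 5676873040158402483252283957448/5684341886080801486968994140625 ≈ 0.9987). Hence R_5(10) > 5392, i.e. R_5(10) ≥ 5393.

Largest n = 5392; hence R_5(10) > 5392.
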